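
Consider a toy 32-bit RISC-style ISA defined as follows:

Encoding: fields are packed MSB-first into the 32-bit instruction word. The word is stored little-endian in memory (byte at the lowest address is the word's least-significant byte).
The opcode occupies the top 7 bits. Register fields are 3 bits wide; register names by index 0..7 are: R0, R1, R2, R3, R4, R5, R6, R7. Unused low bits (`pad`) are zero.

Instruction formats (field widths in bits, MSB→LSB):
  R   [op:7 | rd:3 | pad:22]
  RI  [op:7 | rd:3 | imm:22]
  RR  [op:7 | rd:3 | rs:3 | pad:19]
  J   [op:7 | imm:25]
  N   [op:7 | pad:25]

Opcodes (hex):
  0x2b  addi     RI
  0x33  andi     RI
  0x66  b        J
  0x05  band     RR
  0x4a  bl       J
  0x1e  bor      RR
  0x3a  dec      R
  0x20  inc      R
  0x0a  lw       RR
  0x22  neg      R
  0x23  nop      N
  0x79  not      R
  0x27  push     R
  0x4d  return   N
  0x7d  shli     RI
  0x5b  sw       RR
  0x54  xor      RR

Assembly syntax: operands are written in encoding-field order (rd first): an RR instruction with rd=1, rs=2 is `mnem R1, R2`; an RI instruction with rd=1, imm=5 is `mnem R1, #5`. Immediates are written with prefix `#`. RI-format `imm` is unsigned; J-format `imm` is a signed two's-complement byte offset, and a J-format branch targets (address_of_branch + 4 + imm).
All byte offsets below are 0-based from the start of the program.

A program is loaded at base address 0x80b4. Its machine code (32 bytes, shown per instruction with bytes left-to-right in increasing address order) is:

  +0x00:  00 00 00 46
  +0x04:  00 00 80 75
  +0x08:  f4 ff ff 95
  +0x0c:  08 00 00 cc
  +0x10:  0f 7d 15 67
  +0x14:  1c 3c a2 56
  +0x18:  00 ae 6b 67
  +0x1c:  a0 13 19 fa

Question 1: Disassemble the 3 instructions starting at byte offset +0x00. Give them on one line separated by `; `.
nop; dec R6; bl #-12

off 0x00: read 00 00 00 46 as little → 0x46000000
  top 7b → 0x23 → nop [N]
off 0x04: read 00 00 80 75 as little → 0x75800000
  top 7b → 0x3a → dec [R]
  [24:22] rd=6 = R6
off 0x08: read f4 ff ff 95 as little → 0x95fffff4
  top 7b → 0x4a → bl [J]
  [24:0] imm=33554420 (s25→-12) = #-12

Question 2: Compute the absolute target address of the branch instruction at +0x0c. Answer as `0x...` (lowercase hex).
0x80cc

+0x0c: 08 00 00 cc ⇒ word 0xcc000008 (little)
  top 7b → 0x66 → b [J]
  imm: (w>>0)&0x1ffffff=0x8 → #8
  target = base 0x80b4 + off 0x0c + 4 + imm 8 = 0x80cc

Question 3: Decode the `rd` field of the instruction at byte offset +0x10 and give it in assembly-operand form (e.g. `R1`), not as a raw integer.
off 0x10: read 0f 7d 15 67 as little → 0x67157d0f
  op=0x67157d0f>>25=0x33 ⇒ andi (RI)
  rd@[24:22]=0x4 ⇒ R4
  imm@[21:0]=0x157d0f ⇒ #1408271

R4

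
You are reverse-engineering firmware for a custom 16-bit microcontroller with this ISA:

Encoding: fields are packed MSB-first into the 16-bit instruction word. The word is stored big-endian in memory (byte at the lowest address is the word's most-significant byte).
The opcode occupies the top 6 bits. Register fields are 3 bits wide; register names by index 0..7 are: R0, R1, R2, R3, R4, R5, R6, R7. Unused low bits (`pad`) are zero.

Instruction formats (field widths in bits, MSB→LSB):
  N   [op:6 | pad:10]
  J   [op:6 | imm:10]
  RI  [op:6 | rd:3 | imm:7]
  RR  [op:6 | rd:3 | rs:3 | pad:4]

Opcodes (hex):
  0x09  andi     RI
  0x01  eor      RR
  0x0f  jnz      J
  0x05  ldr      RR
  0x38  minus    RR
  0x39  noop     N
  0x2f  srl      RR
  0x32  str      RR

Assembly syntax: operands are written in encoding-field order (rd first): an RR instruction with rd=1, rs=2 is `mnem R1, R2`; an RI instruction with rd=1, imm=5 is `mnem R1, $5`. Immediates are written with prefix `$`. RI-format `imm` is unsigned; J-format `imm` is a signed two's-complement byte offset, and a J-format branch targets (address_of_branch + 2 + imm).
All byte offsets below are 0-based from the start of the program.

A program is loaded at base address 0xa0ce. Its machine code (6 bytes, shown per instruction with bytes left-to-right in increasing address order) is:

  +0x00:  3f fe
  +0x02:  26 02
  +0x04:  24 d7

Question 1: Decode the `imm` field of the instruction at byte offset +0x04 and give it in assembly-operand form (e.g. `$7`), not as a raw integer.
+0x04: 24 d7 ⇒ word 0x24d7 (big)
  opcode bits[15:10]=0x9: andi/RI
  rd@[9:7]=0x1 ⇒ R1
  imm@[6:0]=0x57 ⇒ $87

$87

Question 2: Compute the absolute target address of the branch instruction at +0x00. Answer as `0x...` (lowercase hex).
off 0x00: read 3f fe as big → 0x3ffe
  top 6b → 0xf → jnz [J]
  [9:0] imm=1022 (s10→-2) = $-2
  target = base 0xa0ce + off 0x00 + 2 + imm -2 = 0xa0ce

0xa0ce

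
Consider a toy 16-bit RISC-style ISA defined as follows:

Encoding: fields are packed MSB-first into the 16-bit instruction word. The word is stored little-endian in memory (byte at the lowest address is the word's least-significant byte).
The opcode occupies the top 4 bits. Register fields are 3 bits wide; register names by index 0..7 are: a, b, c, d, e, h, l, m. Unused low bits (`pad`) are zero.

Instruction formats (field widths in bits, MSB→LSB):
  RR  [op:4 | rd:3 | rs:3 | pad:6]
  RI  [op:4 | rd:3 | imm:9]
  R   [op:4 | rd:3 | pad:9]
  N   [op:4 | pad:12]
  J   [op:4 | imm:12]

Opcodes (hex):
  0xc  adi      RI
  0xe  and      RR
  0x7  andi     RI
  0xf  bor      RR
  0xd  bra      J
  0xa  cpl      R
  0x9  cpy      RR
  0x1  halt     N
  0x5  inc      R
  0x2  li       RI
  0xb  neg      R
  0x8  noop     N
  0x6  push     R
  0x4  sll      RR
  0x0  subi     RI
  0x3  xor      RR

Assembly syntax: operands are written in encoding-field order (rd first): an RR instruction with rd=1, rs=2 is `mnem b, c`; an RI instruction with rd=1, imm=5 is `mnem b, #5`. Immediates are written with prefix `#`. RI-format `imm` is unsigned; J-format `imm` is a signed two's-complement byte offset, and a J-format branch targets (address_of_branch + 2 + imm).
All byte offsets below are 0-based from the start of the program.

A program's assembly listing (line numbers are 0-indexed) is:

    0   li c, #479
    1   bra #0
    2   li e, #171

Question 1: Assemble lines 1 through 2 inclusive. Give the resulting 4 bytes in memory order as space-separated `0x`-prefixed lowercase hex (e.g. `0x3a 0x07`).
line 1 (bra): pack op=0xd:4|imm=0:12 = 0xd000; little→ 00 d0
line 2 (li): pack op=0x2:4|rd=4:3|imm=171:9 = 0x28ab; little→ ab 28

0x00 0xd0 0xab 0x28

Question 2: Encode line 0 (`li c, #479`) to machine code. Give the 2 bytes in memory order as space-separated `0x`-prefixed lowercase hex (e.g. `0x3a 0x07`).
0xdf 0x25

0. li fields op=0x2:4|rd=2:3|imm=479:9 → word 25dfh → df 25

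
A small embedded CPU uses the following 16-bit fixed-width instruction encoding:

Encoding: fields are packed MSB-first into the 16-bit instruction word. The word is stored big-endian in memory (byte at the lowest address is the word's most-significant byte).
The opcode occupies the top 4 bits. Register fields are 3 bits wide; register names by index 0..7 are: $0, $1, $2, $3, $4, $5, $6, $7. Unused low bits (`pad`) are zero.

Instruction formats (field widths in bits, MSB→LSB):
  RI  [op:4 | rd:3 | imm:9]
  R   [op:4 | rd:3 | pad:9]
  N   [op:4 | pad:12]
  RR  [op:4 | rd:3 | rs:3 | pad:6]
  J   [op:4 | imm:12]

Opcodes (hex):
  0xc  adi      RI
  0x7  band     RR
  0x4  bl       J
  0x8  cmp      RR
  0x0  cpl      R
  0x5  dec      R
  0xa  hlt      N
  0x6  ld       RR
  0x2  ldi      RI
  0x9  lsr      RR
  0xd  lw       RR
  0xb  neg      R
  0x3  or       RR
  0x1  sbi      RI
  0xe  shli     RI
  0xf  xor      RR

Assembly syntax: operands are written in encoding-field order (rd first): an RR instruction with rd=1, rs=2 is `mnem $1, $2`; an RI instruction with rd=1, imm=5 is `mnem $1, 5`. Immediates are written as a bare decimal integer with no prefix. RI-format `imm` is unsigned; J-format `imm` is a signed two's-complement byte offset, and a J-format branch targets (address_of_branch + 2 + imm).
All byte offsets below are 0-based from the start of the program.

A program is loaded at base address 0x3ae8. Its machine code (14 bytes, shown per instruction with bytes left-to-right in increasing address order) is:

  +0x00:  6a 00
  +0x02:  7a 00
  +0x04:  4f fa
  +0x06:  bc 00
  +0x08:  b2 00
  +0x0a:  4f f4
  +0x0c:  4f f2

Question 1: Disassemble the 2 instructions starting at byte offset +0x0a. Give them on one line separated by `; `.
off 0x0a: read 4f f4 as big → 0x4ff4
  top 4b → 0x4 → bl [J]
  imm: (w>>0)&0xfff=0xff4 (s12→-12) → -12
off 0x0c: read 4f f2 as big → 0x4ff2
  top 4b → 0x4 → bl [J]
  imm: (w>>0)&0xfff=0xff2 (s12→-14) → -14

bl -12; bl -14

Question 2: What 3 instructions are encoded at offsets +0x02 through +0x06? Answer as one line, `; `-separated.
off 0x02: read 7a 00 as big → 0x7a00
  opcode bits[15:12]=0x7: band/RR
  rd@[11:9]=0x5 ⇒ $5
  rs@[8:6]=0x0 ⇒ $0
off 0x04: read 4f fa as big → 0x4ffa
  opcode bits[15:12]=0x4: bl/J
  imm@[11:0]=0xffa (s12→-6) ⇒ -6
off 0x06: read bc 00 as big → 0xbc00
  opcode bits[15:12]=0xb: neg/R
  rd@[11:9]=0x6 ⇒ $6

band $5, $0; bl -6; neg $6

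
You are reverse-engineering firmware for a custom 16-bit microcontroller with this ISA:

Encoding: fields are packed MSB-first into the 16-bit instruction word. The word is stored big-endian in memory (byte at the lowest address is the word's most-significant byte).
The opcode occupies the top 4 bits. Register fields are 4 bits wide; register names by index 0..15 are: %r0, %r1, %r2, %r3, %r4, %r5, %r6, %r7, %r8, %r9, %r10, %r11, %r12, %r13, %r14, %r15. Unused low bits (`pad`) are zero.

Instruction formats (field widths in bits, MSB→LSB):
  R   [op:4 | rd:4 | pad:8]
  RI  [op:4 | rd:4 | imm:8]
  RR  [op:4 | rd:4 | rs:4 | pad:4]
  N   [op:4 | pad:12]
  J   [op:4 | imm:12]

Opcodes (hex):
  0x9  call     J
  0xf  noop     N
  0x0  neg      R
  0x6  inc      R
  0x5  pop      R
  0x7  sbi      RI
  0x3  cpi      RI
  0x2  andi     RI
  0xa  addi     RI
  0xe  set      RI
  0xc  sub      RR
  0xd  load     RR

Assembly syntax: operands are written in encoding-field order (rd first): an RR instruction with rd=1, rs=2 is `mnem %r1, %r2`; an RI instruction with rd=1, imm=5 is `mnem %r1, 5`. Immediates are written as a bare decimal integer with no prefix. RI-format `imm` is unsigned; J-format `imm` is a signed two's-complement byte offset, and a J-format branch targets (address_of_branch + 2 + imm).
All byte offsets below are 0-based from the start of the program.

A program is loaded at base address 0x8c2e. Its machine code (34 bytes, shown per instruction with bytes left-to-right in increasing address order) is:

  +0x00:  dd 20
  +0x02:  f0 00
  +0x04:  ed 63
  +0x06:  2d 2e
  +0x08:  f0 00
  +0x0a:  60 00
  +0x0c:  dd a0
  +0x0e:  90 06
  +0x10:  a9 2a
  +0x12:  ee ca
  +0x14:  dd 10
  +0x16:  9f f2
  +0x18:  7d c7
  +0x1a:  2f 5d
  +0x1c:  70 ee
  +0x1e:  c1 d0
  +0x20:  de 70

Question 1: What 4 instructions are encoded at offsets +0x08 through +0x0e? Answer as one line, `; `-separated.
noop; inc %r0; load %r13, %r10; call 6

off 0x08: read f0 00 as big → 0xf000
  top 4b → 0xf → noop [N]
off 0x0a: read 60 00 as big → 0x6000
  top 4b → 0x6 → inc [R]
  [11:8] rd=0 = %r0
off 0x0c: read dd a0 as big → 0xdda0
  top 4b → 0xd → load [RR]
  [11:8] rd=13 = %r13
  [7:4] rs=10 = %r10
off 0x0e: read 90 06 as big → 0x9006
  top 4b → 0x9 → call [J]
  [11:0] imm=6 = 6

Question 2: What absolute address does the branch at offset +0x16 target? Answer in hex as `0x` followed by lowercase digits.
off 0x16: read 9f f2 as big → 0x9ff2
  op=0x9ff2>>12=0x9 ⇒ call (J)
  imm@[11:0]=0xff2 (s12→-14) ⇒ -14
  target = base 0x8c2e + off 0x16 + 2 + imm -14 = 0x8c38

0x8c38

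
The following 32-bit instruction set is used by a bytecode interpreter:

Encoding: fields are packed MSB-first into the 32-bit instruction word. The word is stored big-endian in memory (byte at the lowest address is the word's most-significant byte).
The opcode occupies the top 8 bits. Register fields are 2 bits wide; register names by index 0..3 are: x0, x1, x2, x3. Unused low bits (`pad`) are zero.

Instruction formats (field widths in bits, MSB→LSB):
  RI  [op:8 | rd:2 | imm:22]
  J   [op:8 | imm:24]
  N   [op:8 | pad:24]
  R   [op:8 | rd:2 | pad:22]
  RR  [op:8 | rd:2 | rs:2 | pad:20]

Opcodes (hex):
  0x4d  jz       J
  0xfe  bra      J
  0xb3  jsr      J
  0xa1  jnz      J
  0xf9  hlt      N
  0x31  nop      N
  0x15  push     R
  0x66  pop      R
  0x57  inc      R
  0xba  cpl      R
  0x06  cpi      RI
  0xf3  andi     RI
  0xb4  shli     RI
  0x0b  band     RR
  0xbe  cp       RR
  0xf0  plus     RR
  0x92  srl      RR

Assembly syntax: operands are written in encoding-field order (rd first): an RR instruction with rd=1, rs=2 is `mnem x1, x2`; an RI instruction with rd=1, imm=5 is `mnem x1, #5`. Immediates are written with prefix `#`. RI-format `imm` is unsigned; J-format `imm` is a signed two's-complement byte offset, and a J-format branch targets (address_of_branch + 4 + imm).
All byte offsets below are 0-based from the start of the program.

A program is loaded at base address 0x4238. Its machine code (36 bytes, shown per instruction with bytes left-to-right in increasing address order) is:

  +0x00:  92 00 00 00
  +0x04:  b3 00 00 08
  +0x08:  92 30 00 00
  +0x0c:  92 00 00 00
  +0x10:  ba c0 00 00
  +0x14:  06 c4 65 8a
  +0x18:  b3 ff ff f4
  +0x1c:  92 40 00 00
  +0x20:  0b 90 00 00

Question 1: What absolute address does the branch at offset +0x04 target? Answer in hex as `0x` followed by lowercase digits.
[04] b3 00 00 08 → 0xb3000008
  opcode bits[31:24]=0xb3: jsr/J
  imm@[23:0]=0x8 ⇒ #8
  target = base 0x4238 + off 0x04 + 4 + imm 8 = 0x4248

0x4248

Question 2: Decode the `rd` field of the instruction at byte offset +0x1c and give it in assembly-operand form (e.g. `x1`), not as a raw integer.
+0x1c: 92 40 00 00 ⇒ word 0x92400000 (big)
  top 8b → 0x92 → srl [RR]
  rd: (w>>22)&0x3=0x1 → x1
  rs: (w>>20)&0x3=0x0 → x0

x1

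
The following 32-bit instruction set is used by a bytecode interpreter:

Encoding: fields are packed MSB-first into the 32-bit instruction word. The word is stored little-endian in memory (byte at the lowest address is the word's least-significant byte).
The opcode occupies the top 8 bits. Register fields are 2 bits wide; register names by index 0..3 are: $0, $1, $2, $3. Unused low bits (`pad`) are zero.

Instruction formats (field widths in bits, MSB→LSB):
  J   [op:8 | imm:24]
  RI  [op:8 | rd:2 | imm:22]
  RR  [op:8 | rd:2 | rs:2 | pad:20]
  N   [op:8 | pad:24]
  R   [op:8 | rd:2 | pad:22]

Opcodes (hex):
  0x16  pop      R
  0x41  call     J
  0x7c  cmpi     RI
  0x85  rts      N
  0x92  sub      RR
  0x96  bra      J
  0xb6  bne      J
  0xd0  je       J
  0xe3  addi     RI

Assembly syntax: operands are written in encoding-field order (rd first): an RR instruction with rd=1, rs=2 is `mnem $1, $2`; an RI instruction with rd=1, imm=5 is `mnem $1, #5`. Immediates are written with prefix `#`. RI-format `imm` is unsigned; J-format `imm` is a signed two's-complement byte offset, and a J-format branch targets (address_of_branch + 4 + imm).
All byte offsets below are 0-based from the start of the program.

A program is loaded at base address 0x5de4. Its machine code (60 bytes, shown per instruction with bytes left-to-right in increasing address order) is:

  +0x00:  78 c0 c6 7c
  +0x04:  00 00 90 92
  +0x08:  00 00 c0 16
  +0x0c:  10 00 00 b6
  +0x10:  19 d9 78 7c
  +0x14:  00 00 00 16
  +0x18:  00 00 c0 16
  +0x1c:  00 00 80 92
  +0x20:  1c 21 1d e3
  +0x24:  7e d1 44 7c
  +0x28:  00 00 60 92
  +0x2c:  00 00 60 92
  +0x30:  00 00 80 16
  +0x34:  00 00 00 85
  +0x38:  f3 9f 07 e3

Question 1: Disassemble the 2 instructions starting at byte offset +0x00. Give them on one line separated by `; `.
@+00  little-endian(78 c0 c6 7c) = 0x7cc6c078
  top 8b → 0x7c → cmpi [RI]
  [23:22] rd=3 = $3
  [21:0] imm=442488 = #442488
@+04  little-endian(00 00 90 92) = 0x92900000
  top 8b → 0x92 → sub [RR]
  [23:22] rd=2 = $2
  [21:20] rs=1 = $1

cmpi $3, #442488; sub $2, $1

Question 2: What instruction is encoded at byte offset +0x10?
cmpi $1, #3725593

off 0x10: read 19 d9 78 7c as little → 0x7c78d919
  op=0x7c78d919>>24=0x7c ⇒ cmpi (RI)
  [23:22] rd=1 = $1
  [21:0] imm=3725593 = #3725593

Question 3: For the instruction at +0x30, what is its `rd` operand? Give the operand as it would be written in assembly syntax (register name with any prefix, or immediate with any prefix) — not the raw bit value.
$2

+0x30: 00 00 80 16 ⇒ word 0x16800000 (little)
  opcode bits[31:24]=0x16: pop/R
  [23:22] rd=2 = $2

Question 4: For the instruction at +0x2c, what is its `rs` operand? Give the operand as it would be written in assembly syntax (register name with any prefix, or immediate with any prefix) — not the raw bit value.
$2

[2c] 00 00 60 92 → 0x92600000
  op=0x92600000>>24=0x92 ⇒ sub (RR)
  rd: (w>>22)&0x3=0x1 → $1
  rs: (w>>20)&0x3=0x2 → $2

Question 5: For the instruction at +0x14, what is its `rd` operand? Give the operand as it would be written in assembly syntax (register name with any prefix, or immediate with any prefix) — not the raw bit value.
off 0x14: read 00 00 00 16 as little → 0x16000000
  opcode bits[31:24]=0x16: pop/R
  rd: (w>>22)&0x3=0x0 → $0

$0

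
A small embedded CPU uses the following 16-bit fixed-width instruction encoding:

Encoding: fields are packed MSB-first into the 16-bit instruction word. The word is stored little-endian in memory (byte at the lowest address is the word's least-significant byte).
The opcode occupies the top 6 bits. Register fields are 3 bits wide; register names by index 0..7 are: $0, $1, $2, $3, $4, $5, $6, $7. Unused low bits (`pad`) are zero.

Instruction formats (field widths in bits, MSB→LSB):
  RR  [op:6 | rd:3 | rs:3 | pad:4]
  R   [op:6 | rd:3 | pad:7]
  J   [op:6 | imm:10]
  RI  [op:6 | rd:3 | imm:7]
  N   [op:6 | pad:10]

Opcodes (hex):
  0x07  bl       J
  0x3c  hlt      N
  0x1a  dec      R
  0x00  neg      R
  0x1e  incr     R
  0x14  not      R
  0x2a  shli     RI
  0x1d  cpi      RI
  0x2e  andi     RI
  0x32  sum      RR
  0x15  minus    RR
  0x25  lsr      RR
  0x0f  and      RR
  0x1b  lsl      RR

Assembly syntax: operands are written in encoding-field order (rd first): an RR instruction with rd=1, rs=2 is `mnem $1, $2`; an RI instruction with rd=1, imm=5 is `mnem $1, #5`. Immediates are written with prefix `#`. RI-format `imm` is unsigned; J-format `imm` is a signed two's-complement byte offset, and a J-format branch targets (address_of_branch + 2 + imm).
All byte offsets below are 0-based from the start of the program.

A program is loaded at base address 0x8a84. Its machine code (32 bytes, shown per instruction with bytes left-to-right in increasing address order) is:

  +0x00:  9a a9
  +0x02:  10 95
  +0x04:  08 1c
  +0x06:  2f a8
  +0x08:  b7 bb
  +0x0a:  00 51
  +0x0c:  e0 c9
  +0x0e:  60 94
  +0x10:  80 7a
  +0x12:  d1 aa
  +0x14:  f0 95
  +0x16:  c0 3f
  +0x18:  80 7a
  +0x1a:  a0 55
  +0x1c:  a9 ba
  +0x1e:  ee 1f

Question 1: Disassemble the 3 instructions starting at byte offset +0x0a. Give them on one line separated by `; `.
not $2; sum $3, $6; lsr $0, $6

off 0x0a: read 00 51 as little → 0x5100
  opcode bits[15:10]=0x14: not/R
  rd: (w>>7)&0x7=0x2 → $2
off 0x0c: read e0 c9 as little → 0xc9e0
  opcode bits[15:10]=0x32: sum/RR
  rd: (w>>7)&0x7=0x3 → $3
  rs: (w>>4)&0x7=0x6 → $6
off 0x0e: read 60 94 as little → 0x9460
  opcode bits[15:10]=0x25: lsr/RR
  rd: (w>>7)&0x7=0x0 → $0
  rs: (w>>4)&0x7=0x6 → $6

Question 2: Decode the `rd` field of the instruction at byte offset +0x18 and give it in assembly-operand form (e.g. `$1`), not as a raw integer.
$5

+0x18: 80 7a ⇒ word 0x7a80 (little)
  op=0x7a80>>10=0x1e ⇒ incr (R)
  rd: (w>>7)&0x7=0x5 → $5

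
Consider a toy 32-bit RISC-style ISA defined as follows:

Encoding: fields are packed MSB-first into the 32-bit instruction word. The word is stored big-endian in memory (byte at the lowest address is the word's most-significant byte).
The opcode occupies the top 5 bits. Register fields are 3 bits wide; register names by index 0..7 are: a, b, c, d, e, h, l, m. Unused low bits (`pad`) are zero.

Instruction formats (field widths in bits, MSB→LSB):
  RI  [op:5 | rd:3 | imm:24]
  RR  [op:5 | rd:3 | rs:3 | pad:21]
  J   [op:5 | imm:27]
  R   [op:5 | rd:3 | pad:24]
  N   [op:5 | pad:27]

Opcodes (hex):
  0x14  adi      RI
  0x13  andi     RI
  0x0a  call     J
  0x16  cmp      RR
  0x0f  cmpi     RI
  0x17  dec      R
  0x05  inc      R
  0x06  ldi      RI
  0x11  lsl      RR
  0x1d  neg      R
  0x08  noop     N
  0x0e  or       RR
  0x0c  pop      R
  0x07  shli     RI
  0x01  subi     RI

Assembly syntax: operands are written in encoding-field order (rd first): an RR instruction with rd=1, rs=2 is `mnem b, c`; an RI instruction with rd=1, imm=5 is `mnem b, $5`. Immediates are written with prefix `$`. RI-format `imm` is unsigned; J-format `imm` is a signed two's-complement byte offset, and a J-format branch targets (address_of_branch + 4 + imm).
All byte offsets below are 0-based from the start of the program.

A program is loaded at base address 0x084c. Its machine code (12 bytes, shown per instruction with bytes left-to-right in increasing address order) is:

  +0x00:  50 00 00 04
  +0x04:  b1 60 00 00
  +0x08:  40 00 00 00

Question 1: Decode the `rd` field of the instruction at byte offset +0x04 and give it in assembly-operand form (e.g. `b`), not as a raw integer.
off 0x04: read b1 60 00 00 as big → 0xb1600000
  top 5b → 0x16 → cmp [RR]
  rd: (w>>24)&0x7=0x1 → b
  rs: (w>>21)&0x7=0x3 → d

b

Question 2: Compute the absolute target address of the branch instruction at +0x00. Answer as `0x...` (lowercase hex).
0x0854

@+00  big-endian(50 00 00 04) = 0x50000004
  op=0x50000004>>27=0xa ⇒ call (J)
  imm@[26:0]=0x4 ⇒ $4
  target = base 0x084c + off 0x00 + 4 + imm 4 = 0x0854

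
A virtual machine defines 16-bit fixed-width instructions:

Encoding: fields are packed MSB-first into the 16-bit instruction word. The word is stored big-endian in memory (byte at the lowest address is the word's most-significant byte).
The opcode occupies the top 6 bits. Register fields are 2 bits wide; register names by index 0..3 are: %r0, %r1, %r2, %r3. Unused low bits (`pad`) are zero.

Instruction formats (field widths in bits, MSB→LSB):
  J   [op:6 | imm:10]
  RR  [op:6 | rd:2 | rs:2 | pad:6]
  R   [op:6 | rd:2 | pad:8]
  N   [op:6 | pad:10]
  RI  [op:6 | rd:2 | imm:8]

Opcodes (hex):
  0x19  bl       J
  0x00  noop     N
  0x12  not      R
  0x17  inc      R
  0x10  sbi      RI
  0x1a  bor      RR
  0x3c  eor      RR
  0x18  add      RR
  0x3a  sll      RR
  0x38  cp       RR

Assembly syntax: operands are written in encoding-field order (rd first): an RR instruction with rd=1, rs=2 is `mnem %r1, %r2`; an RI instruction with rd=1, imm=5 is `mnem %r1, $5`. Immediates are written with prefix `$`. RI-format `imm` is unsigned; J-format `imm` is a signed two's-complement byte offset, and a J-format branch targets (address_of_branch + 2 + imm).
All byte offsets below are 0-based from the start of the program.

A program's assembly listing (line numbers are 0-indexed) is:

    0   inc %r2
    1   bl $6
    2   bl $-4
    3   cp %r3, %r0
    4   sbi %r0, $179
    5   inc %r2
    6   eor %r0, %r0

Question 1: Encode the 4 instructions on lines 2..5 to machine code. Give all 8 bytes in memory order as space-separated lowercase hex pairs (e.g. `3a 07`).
L2: bl op=0x19:6|imm=-4:10 ⇒ 0x67fc ⇒ big 67 fc
L3: cp op=0x38:6|rd=3:2|rs=0:2|pad=0:6 ⇒ 0xe300 ⇒ big e3 00
L4: sbi op=0x10:6|rd=0:2|imm=179:8 ⇒ 0x40b3 ⇒ big 40 b3
L5: inc op=0x17:6|rd=2:2|pad=0:8 ⇒ 0x5e00 ⇒ big 5e 00

67 fc e3 00 40 b3 5e 00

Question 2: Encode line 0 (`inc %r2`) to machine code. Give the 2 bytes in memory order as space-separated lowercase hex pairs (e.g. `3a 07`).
5e 00

0. inc fields op=0x17:6|rd=2:2|pad=0:8 → word 5e00h → 5e 00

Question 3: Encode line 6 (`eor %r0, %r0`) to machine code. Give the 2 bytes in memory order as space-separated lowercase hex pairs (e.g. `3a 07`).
f0 00

line 6 (eor): pack op=0x3c:6|rd=0:2|rs=0:2|pad=0:6 = 0xf000; big→ f0 00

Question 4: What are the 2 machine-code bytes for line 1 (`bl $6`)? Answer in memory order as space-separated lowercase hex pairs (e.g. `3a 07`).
1. bl fields op=0x19:6|imm=6:10 → word 6406h → 64 06

64 06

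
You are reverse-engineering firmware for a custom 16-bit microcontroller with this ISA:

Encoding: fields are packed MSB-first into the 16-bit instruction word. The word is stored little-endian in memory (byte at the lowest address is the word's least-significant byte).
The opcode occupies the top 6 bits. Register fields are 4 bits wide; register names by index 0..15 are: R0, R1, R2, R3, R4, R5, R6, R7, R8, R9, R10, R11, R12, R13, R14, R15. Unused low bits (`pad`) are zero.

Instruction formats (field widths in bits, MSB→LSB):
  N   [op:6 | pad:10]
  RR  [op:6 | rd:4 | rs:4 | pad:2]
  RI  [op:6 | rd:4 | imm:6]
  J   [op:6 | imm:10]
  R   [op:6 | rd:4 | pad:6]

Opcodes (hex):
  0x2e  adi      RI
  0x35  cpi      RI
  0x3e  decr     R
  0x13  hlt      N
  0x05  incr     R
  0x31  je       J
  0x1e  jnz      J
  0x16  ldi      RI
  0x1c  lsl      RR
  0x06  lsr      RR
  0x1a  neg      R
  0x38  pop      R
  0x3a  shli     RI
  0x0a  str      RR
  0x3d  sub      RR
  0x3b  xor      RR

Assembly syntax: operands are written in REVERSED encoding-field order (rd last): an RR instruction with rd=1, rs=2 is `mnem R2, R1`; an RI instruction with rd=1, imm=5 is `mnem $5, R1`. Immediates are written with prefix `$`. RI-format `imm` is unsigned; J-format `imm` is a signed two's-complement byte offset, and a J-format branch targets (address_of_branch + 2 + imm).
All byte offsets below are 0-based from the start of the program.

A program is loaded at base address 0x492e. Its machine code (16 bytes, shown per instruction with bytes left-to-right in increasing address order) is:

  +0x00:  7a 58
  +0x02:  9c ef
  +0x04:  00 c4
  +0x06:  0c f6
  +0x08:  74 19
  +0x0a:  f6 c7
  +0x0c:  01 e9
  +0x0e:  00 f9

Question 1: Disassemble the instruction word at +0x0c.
shli $1, R4

[0c] 01 e9 → 0xe901
  top 6b → 0x3a → shli [RI]
  [9:6] rd=4 = R4
  [5:0] imm=1 = $1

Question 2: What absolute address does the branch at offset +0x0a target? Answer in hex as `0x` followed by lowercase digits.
0x4930

@+0a  little-endian(f6 c7) = 0xc7f6
  opcode bits[15:10]=0x31: je/J
  [9:0] imm=1014 (s10→-10) = $-10
  target = base 0x492e + off 0x0a + 2 + imm -10 = 0x4930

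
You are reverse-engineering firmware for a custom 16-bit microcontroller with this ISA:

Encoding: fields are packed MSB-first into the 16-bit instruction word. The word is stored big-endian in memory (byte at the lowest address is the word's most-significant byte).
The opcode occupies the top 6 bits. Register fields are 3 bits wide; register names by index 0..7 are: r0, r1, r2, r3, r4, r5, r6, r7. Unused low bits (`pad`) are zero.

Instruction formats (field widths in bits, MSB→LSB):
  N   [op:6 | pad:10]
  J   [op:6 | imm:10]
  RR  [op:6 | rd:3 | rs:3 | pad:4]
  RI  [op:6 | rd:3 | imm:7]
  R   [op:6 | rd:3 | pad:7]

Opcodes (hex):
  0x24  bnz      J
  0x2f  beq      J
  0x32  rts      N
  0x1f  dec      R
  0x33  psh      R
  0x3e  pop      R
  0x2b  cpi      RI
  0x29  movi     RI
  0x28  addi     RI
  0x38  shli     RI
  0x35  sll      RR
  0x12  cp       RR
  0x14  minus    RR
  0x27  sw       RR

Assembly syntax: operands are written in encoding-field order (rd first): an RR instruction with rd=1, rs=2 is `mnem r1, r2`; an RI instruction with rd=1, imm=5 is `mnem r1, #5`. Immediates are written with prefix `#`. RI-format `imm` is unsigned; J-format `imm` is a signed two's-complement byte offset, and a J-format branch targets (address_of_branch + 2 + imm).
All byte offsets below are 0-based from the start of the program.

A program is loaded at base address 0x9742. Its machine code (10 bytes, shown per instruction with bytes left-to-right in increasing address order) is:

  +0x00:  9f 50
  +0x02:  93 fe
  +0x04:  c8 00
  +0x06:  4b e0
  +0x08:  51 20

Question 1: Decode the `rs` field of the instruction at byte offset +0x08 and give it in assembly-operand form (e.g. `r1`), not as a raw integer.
@+08  big-endian(51 20) = 0x5120
  opcode bits[15:10]=0x14: minus/RR
  [9:7] rd=2 = r2
  [6:4] rs=2 = r2

r2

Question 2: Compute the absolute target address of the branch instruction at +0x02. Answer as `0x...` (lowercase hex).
@+02  big-endian(93 fe) = 0x93fe
  top 6b → 0x24 → bnz [J]
  imm@[9:0]=0x3fe (s10→-2) ⇒ #-2
  target = base 0x9742 + off 0x02 + 2 + imm -2 = 0x9744

0x9744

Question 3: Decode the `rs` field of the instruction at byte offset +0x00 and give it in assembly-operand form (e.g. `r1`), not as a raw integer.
+0x00: 9f 50 ⇒ word 0x9f50 (big)
  op=0x9f50>>10=0x27 ⇒ sw (RR)
  rd@[9:7]=0x6 ⇒ r6
  rs@[6:4]=0x5 ⇒ r5

r5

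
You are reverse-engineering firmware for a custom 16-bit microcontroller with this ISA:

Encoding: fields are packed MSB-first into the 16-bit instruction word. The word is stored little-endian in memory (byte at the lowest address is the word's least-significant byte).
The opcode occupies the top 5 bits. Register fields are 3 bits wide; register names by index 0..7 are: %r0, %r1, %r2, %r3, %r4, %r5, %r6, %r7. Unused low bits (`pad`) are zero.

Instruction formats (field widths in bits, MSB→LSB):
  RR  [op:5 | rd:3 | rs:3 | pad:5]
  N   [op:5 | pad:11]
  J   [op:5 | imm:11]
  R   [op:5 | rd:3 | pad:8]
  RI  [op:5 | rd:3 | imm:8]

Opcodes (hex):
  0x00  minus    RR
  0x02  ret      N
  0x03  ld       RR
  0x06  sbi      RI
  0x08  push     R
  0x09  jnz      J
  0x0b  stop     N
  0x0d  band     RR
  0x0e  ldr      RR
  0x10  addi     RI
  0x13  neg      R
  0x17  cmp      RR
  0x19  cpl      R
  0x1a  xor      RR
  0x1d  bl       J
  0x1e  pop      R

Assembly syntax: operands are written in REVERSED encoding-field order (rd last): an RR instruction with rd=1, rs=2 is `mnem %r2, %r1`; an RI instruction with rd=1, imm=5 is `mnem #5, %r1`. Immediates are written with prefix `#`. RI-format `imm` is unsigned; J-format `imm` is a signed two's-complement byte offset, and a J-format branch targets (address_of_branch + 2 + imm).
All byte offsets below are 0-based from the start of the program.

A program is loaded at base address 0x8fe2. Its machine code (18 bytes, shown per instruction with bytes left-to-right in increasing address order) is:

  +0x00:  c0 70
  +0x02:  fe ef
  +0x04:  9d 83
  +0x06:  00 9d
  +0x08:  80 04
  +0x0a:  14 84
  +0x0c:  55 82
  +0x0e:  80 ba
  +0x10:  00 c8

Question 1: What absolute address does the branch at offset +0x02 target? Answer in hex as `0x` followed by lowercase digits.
[02] fe ef → 0xeffe
  opcode bits[15:11]=0x1d: bl/J
  imm: (w>>0)&0x7ff=0x7fe (s11→-2) → #-2
  target = base 0x8fe2 + off 0x02 + 2 + imm -2 = 0x8fe4

0x8fe4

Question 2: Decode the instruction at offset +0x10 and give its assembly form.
cpl %r0

+0x10: 00 c8 ⇒ word 0xc800 (little)
  opcode bits[15:11]=0x19: cpl/R
  [10:8] rd=0 = %r0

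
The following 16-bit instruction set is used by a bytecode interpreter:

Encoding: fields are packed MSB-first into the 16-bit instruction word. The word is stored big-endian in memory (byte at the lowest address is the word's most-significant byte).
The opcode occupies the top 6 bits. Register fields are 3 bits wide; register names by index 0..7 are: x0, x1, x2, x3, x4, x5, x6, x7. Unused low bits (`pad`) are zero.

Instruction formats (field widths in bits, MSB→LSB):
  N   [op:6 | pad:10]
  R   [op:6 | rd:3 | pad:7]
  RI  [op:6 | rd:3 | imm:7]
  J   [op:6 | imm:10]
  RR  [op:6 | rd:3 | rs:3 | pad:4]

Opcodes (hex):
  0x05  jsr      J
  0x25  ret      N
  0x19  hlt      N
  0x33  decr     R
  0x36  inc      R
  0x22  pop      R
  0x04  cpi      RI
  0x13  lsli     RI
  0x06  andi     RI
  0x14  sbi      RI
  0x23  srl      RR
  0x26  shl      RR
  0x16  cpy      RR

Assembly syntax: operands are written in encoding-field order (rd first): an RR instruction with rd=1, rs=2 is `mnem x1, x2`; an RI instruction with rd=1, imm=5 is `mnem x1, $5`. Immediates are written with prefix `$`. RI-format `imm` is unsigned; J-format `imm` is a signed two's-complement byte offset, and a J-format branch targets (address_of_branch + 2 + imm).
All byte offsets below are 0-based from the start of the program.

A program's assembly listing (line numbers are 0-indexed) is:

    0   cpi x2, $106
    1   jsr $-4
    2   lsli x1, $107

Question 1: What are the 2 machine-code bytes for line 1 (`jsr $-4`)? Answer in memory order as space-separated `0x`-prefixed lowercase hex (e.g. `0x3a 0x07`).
0x17 0xfc

1. jsr fields op=0x5:6|imm=-4:10 → word 17fch → 17 fc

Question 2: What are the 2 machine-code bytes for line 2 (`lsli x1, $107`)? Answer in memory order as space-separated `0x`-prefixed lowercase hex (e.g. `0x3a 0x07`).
0x4c 0xeb

L2: lsli op=0x13:6|rd=1:3|imm=107:7 ⇒ 0x4ceb ⇒ big 4c eb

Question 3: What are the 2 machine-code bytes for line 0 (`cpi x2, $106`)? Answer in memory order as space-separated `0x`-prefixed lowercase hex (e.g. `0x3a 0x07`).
0x11 0x6a

L0: cpi op=0x4:6|rd=2:3|imm=106:7 ⇒ 0x116a ⇒ big 11 6a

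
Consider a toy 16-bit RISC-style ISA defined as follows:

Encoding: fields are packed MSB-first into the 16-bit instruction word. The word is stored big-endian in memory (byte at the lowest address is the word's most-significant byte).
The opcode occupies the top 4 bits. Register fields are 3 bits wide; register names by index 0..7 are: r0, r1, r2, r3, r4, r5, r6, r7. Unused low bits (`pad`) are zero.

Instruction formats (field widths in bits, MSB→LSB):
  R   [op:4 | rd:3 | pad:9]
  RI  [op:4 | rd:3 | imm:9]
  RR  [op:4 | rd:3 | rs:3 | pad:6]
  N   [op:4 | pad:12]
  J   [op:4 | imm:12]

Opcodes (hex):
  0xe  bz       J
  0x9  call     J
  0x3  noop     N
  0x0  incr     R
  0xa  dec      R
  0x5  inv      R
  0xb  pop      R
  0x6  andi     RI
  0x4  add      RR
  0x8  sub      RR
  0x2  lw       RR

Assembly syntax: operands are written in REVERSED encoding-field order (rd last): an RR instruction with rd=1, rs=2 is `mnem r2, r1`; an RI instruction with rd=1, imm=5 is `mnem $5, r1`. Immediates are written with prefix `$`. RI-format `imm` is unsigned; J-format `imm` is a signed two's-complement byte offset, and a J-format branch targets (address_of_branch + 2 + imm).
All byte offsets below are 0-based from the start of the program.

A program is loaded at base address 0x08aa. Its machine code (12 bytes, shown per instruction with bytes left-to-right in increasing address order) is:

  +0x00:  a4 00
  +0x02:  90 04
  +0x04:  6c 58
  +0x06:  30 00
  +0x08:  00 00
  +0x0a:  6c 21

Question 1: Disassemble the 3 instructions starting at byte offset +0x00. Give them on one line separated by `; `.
@+00  big-endian(a4 00) = 0xa400
  opcode bits[15:12]=0xa: dec/R
  rd: (w>>9)&0x7=0x2 → r2
@+02  big-endian(90 04) = 0x9004
  opcode bits[15:12]=0x9: call/J
  imm: (w>>0)&0xfff=0x4 → $4
@+04  big-endian(6c 58) = 0x6c58
  opcode bits[15:12]=0x6: andi/RI
  rd: (w>>9)&0x7=0x6 → r6
  imm: (w>>0)&0x1ff=0x58 → $88

dec r2; call $4; andi $88, r6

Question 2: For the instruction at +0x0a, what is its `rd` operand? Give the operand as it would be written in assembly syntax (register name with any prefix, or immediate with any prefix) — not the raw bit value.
r6

+0x0a: 6c 21 ⇒ word 0x6c21 (big)
  opcode bits[15:12]=0x6: andi/RI
  [11:9] rd=6 = r6
  [8:0] imm=33 = $33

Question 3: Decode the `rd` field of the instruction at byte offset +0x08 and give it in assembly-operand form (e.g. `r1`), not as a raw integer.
[08] 00 00 → 0x0000
  top 4b → 0x0 → incr [R]
  rd: (w>>9)&0x7=0x0 → r0

r0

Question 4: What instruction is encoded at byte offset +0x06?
noop

[06] 30 00 → 0x3000
  opcode bits[15:12]=0x3: noop/N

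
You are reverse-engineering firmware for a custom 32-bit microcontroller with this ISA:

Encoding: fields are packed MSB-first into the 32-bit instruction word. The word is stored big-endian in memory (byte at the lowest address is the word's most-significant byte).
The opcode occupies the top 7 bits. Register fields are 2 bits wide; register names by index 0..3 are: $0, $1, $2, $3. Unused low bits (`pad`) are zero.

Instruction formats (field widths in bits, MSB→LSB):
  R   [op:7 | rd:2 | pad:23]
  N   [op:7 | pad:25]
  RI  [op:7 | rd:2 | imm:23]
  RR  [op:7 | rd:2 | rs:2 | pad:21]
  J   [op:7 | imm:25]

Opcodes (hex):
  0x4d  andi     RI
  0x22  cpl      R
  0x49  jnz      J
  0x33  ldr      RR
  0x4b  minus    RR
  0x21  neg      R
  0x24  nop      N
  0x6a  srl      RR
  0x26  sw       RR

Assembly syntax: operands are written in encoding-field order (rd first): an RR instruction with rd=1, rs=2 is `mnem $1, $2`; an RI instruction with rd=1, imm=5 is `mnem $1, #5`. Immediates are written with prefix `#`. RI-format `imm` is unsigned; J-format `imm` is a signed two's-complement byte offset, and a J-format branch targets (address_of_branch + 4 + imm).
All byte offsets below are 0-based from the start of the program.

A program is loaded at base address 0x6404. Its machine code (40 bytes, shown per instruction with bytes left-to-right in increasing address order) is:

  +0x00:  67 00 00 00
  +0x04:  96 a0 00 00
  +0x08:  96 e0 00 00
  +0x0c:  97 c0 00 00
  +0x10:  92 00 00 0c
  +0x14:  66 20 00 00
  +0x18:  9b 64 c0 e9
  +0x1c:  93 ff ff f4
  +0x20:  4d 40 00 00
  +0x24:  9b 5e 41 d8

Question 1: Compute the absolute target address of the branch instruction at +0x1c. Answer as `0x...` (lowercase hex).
+0x1c: 93 ff ff f4 ⇒ word 0x93fffff4 (big)
  opcode bits[31:25]=0x49: jnz/J
  imm: (w>>0)&0x1ffffff=0x1fffff4 (s25→-12) → #-12
  target = base 0x6404 + off 0x1c + 4 + imm -12 = 0x6418

0x6418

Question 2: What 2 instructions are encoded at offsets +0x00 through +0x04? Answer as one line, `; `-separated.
ldr $2, $0; minus $1, $1

[00] 67 00 00 00 → 0x67000000
  op=0x67000000>>25=0x33 ⇒ ldr (RR)
  rd@[24:23]=0x2 ⇒ $2
  rs@[22:21]=0x0 ⇒ $0
[04] 96 a0 00 00 → 0x96a00000
  op=0x96a00000>>25=0x4b ⇒ minus (RR)
  rd@[24:23]=0x1 ⇒ $1
  rs@[22:21]=0x1 ⇒ $1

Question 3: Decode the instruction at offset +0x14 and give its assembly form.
ldr $0, $1

[14] 66 20 00 00 → 0x66200000
  top 7b → 0x33 → ldr [RR]
  rd@[24:23]=0x0 ⇒ $0
  rs@[22:21]=0x1 ⇒ $1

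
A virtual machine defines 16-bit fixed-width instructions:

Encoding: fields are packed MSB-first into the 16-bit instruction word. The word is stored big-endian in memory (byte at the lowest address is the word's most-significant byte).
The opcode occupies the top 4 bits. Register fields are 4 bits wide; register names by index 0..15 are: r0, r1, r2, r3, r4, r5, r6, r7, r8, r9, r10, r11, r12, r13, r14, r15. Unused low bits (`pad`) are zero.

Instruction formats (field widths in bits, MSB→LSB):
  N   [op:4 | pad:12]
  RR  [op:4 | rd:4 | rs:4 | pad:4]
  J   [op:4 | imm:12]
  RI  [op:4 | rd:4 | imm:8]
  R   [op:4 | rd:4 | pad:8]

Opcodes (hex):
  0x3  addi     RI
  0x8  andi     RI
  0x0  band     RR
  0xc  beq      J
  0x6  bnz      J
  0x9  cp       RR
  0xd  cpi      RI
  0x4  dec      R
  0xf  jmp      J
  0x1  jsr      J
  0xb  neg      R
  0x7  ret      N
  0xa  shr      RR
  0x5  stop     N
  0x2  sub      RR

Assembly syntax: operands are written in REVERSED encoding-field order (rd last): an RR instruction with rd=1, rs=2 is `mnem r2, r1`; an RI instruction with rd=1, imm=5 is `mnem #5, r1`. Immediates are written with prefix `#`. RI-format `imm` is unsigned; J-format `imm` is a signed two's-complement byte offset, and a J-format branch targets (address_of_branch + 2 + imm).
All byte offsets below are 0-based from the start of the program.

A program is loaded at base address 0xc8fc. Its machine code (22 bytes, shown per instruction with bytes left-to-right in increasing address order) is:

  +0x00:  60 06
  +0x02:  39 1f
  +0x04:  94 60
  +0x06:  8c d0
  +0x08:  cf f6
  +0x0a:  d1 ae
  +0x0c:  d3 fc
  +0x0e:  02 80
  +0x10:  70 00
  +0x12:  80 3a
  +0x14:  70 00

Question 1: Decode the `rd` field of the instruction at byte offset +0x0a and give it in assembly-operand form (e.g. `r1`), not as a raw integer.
r1

off 0x0a: read d1 ae as big → 0xd1ae
  opcode bits[15:12]=0xd: cpi/RI
  rd: (w>>8)&0xf=0x1 → r1
  imm: (w>>0)&0xff=0xae → #174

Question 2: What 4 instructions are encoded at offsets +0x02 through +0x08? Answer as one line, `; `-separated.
[02] 39 1f → 0x391f
  op=0x391f>>12=0x3 ⇒ addi (RI)
  rd: (w>>8)&0xf=0x9 → r9
  imm: (w>>0)&0xff=0x1f → #31
[04] 94 60 → 0x9460
  op=0x9460>>12=0x9 ⇒ cp (RR)
  rd: (w>>8)&0xf=0x4 → r4
  rs: (w>>4)&0xf=0x6 → r6
[06] 8c d0 → 0x8cd0
  op=0x8cd0>>12=0x8 ⇒ andi (RI)
  rd: (w>>8)&0xf=0xc → r12
  imm: (w>>0)&0xff=0xd0 → #208
[08] cf f6 → 0xcff6
  op=0xcff6>>12=0xc ⇒ beq (J)
  imm: (w>>0)&0xfff=0xff6 (s12→-10) → #-10

addi #31, r9; cp r6, r4; andi #208, r12; beq #-10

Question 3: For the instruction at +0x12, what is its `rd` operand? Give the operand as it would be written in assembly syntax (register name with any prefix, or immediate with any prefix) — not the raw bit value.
[12] 80 3a → 0x803a
  top 4b → 0x8 → andi [RI]
  rd@[11:8]=0x0 ⇒ r0
  imm@[7:0]=0x3a ⇒ #58

r0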